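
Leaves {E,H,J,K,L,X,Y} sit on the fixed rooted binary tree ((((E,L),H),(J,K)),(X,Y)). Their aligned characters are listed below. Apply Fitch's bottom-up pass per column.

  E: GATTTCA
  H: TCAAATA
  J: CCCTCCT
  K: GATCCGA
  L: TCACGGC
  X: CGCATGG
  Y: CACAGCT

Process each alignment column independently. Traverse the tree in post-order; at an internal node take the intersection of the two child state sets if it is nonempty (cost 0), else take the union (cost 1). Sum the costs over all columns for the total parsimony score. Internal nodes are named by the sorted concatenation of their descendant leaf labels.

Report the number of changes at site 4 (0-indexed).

4

EL@0: {G} ∪ {T} = {G,T} (union, +1)
EHL@0: {G,T} ∩ {T} = {T} (intersection, +0)
JK@0: {C} ∪ {G} = {C,G} (union, +1)
EHJKL@0: {T} ∪ {C,G} = {C,G,T} (union, +1)
XY@0: {C} ∩ {C} = {C} (intersection, +0)
EHJKLXY@0: {C,G,T} ∩ {C} = {C} (intersection, +0)
EL@1: {A} ∪ {C} = {A,C} (union, +1)
EHL@1: {A,C} ∩ {C} = {C} (intersection, +0)
JK@1: {C} ∪ {A} = {A,C} (union, +1)
EHJKL@1: {C} ∩ {A,C} = {C} (intersection, +0)
XY@1: {G} ∪ {A} = {A,G} (union, +1)
EHJKLXY@1: {C} ∪ {A,G} = {A,C,G} (union, +1)
EL@2: {T} ∪ {A} = {A,T} (union, +1)
EHL@2: {A,T} ∩ {A} = {A} (intersection, +0)
JK@2: {C} ∪ {T} = {C,T} (union, +1)
EHJKL@2: {A} ∪ {C,T} = {A,C,T} (union, +1)
XY@2: {C} ∩ {C} = {C} (intersection, +0)
EHJKLXY@2: {A,C,T} ∩ {C} = {C} (intersection, +0)
EL@3: {T} ∪ {C} = {C,T} (union, +1)
EHL@3: {C,T} ∪ {A} = {A,C,T} (union, +1)
JK@3: {T} ∪ {C} = {C,T} (union, +1)
EHJKL@3: {A,C,T} ∩ {C,T} = {C,T} (intersection, +0)
XY@3: {A} ∩ {A} = {A} (intersection, +0)
EHJKLXY@3: {C,T} ∪ {A} = {A,C,T} (union, +1)
EL@4: {T} ∪ {G} = {G,T} (union, +1)
EHL@4: {G,T} ∪ {A} = {A,G,T} (union, +1)
JK@4: {C} ∩ {C} = {C} (intersection, +0)
EHJKL@4: {A,G,T} ∪ {C} = {A,C,G,T} (union, +1)
XY@4: {T} ∪ {G} = {G,T} (union, +1)
EHJKLXY@4: {A,C,G,T} ∩ {G,T} = {G,T} (intersection, +0)
EL@5: {C} ∪ {G} = {C,G} (union, +1)
EHL@5: {C,G} ∪ {T} = {C,G,T} (union, +1)
JK@5: {C} ∪ {G} = {C,G} (union, +1)
EHJKL@5: {C,G,T} ∩ {C,G} = {C,G} (intersection, +0)
XY@5: {G} ∪ {C} = {C,G} (union, +1)
EHJKLXY@5: {C,G} ∩ {C,G} = {C,G} (intersection, +0)
EL@6: {A} ∪ {C} = {A,C} (union, +1)
EHL@6: {A,C} ∩ {A} = {A} (intersection, +0)
JK@6: {T} ∪ {A} = {A,T} (union, +1)
EHJKL@6: {A} ∩ {A,T} = {A} (intersection, +0)
XY@6: {G} ∪ {T} = {G,T} (union, +1)
EHJKLXY@6: {A} ∪ {G,T} = {A,G,T} (union, +1)
per-site changes: [3, 4, 3, 4, 4, 4, 4]; total = 26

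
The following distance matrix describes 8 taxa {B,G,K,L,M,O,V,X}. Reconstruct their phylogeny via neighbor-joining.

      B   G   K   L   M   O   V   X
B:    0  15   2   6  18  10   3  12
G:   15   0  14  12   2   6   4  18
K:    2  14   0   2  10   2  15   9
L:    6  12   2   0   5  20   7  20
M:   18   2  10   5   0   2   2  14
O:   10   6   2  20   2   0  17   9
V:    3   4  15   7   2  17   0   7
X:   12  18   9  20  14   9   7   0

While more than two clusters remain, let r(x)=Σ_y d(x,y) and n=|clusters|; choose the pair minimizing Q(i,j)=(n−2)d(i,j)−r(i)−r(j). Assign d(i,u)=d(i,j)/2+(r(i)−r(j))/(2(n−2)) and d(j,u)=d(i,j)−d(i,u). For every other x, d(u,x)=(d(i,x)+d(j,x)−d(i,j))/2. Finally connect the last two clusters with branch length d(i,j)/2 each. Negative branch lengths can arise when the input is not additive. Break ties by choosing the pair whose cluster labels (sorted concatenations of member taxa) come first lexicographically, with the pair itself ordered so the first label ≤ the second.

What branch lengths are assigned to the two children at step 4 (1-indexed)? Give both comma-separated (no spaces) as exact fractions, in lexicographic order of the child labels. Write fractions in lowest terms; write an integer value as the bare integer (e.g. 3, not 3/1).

63/16,11/16

iteration 1: select K,L (d=2, Q=-114); attach at lengths (-1/2, 5/2); label the merged cluster KL
  updated: d(B,KL)=3, d(G,KL)=12, d(KL,M)=13/2, d(KL,O)=10, d(KL,V)=10, d(KL,X)=27/2
iteration 2: select B,KL (d=3, Q=-101); attach at lengths (21/10, 9/10); label the merged cluster BKL
  updated: d(BKL,G)=12, d(BKL,M)=43/4, d(BKL,O)=17/2, d(BKL,V)=5, d(BKL,X)=45/4
iteration 3: select V,X (d=7, Q=-265/4); attach at lengths (15/32, 209/32); label the merged cluster VX
  updated: d(BKL,VX)=37/8, d(G,VX)=15/2, d(M,VX)=9/2, d(O,VX)=19/2
iteration 4: select BKL,VX (d=37/8, Q=-385/8); attach at lengths (63/16, 11/16); label the merged cluster BKLVX
  updated: d(BKLVX,G)=119/16, d(BKLVX,M)=85/16, d(BKLVX,O)=107/16
iteration 5: select BKLVX,O (d=107/16, Q=-83/4); attach at lengths (145/32, 69/32); label the merged cluster BKLOVX
  updated: d(BKLOVX,G)=27/8, d(BKLOVX,M)=5/16
iteration 6: select BKLOVX,G (d=27/8, Q=-91/16); attach at lengths (27/32, 81/32); label the merged cluster BGKLOVX
  updated: d(BGKLOVX,M)=-17/32
iteration 7: select BGKLOVX,M (d=-17/32); attach at lengths (-17/64, -17/64); label the merged cluster BGKLMOVX
final tree: (((((B:21/10,(K:-1/2,L:5/2):9/10):63/16,(V:15/32,X:209/32):11/16):145/32,O:69/32):27/32,G:81/32):-17/64,M:-17/64)
total length: 837/32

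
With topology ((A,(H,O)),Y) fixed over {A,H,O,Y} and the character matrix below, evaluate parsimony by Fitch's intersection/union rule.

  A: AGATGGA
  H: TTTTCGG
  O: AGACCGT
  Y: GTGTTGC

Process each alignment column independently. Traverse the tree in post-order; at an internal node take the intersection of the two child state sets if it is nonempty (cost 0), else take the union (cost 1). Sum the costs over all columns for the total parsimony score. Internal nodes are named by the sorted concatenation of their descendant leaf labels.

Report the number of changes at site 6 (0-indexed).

HO@0: {T} ∪ {A} = {A,T} (union, +1)
AHO@0: {A} ∩ {A,T} = {A} (intersection, +0)
AHOY@0: {A} ∪ {G} = {A,G} (union, +1)
HO@1: {T} ∪ {G} = {G,T} (union, +1)
AHO@1: {G} ∩ {G,T} = {G} (intersection, +0)
AHOY@1: {G} ∪ {T} = {G,T} (union, +1)
HO@2: {T} ∪ {A} = {A,T} (union, +1)
AHO@2: {A} ∩ {A,T} = {A} (intersection, +0)
AHOY@2: {A} ∪ {G} = {A,G} (union, +1)
HO@3: {T} ∪ {C} = {C,T} (union, +1)
AHO@3: {T} ∩ {C,T} = {T} (intersection, +0)
AHOY@3: {T} ∩ {T} = {T} (intersection, +0)
HO@4: {C} ∩ {C} = {C} (intersection, +0)
AHO@4: {G} ∪ {C} = {C,G} (union, +1)
AHOY@4: {C,G} ∪ {T} = {C,G,T} (union, +1)
HO@5: {G} ∩ {G} = {G} (intersection, +0)
AHO@5: {G} ∩ {G} = {G} (intersection, +0)
AHOY@5: {G} ∩ {G} = {G} (intersection, +0)
HO@6: {G} ∪ {T} = {G,T} (union, +1)
AHO@6: {A} ∪ {G,T} = {A,G,T} (union, +1)
AHOY@6: {A,G,T} ∪ {C} = {A,C,G,T} (union, +1)
per-site changes: [2, 2, 2, 1, 2, 0, 3]; total = 12

3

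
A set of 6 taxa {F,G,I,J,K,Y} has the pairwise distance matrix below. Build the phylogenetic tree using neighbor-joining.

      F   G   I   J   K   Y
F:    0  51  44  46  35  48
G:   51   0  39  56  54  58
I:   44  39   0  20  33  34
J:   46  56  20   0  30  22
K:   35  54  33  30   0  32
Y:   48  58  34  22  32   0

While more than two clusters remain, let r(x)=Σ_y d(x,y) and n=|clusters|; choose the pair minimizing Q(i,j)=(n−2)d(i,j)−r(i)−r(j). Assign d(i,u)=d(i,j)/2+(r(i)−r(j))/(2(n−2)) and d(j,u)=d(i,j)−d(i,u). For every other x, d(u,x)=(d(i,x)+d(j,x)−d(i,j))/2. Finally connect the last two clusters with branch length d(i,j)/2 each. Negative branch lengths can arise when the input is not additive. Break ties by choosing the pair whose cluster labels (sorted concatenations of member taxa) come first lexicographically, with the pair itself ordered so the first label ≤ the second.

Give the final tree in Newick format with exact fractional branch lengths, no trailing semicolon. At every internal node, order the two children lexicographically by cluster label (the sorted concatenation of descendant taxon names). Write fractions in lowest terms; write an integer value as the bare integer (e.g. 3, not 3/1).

iteration 1: select J,Y (d=22, Q=-280); attach at lengths (17/2, 27/2); label the merged cluster JY
  updated: d(F,JY)=36, d(G,JY)=46, d(I,JY)=16, d(JY,K)=20
iteration 2: select G,I (d=39, Q=-205); attach at lengths (175/6, 59/6); label the merged cluster GI
  updated: d(F,GI)=28, d(GI,JY)=23/2, d(GI,K)=24
iteration 3: select F,K (d=35, Q=-108); attach at lengths (45/2, 25/2); label the merged cluster FK
  updated: d(FK,GI)=17/2, d(FK,JY)=21/2
iteration 4: select FK,GI (d=17/2, Q=-61/2); attach at lengths (15/4, 19/4); label the merged cluster FGIK
  updated: d(FGIK,JY)=27/4
iteration 5: select FGIK,JY (d=27/4); attach at lengths (27/8, 27/8); label the merged cluster FGIJKY
final tree: (((F:45/2,K:25/2):15/4,(G:175/6,I:59/6):19/4):27/8,(J:17/2,Y:27/2):27/8)
total length: 445/4

(((F:45/2,K:25/2):15/4,(G:175/6,I:59/6):19/4):27/8,(J:17/2,Y:27/2):27/8)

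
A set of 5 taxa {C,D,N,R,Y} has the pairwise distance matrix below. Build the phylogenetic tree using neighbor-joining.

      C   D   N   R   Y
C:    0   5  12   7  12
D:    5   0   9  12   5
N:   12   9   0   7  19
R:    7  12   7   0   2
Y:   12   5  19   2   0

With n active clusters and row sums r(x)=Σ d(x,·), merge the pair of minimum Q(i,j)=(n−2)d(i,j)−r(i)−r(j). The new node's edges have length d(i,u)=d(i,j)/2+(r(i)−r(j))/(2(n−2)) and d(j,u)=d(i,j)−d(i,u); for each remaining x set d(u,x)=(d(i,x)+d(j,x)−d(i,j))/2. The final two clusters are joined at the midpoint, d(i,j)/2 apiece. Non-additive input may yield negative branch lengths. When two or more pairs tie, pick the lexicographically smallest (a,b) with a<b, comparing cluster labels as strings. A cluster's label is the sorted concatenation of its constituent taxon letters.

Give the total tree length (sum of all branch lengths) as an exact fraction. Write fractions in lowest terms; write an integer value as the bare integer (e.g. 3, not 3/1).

1. join R+Y (d=2, Q=-60) ⇒ RY; edges |R|=-2/3, |Y|=8/3
  updated: d(C,RY)=17/2, d(D,RY)=15/2, d(N,RY)=12
2. join C+D (d=5, Q=-37) ⇒ CD; edges |C|=7/2, |D|=3/2
  updated: d(CD,N)=8, d(CD,RY)=11/2
3. join CD+N (d=8, Q=-51/2) ⇒ CDN; edges |CD|=3/4, |N|=29/4
  updated: d(CDN,RY)=19/4
4. join CDN+RY (d=19/4) ⇒ CDNRY; edges |CDN|=19/8, |RY|=19/8
final tree: (((C:7/2,D:3/2):3/4,N:29/4):19/8,(R:-2/3,Y:8/3):19/8)
total length: 79/4

79/4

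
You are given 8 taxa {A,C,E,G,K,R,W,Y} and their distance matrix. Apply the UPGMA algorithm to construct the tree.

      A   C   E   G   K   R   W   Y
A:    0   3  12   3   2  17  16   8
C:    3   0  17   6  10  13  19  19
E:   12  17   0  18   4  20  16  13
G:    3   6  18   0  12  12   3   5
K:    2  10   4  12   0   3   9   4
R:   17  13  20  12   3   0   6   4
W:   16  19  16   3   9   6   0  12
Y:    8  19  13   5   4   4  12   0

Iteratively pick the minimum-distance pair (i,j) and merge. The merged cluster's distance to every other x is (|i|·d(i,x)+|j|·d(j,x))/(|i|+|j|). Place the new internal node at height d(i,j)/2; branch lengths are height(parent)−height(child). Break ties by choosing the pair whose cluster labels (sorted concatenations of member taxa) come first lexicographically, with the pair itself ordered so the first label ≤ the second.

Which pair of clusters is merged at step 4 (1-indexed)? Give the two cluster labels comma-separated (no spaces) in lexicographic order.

AK,C

iteration 1: select A,K (d=2); attach at lengths (1, 1); label the merged cluster AK
  updated: d(AK,C)=13/2, d(AK,E)=8, d(AK,G)=15/2, d(AK,R)=10, d(AK,W)=25/2, d(AK,Y)=6
iteration 2: select G,W (d=3); attach at lengths (3/2, 3/2); label the merged cluster GW
  updated: d(AK,GW)=10, d(C,GW)=25/2, d(E,GW)=17, d(GW,R)=9, d(GW,Y)=17/2
iteration 3: select R,Y (d=4); attach at lengths (2, 2); label the merged cluster RY
  updated: d(AK,RY)=8, d(C,RY)=16, d(E,RY)=33/2, d(GW,RY)=35/4
iteration 4: select AK,C (d=13/2); attach at lengths (9/4, 13/4); label the merged cluster ACK
  updated: d(ACK,E)=11, d(ACK,GW)=65/6, d(ACK,RY)=32/3
iteration 5: select GW,RY (d=35/4); attach at lengths (23/8, 19/8); label the merged cluster GRWY
  updated: d(ACK,GRWY)=43/4, d(E,GRWY)=67/4
iteration 6: select ACK,GRWY (d=43/4); attach at lengths (17/8, 1); label the merged cluster ACGKRWY
  updated: d(ACGKRWY,E)=100/7
iteration 7: select ACGKRWY,E (d=100/7); attach at lengths (99/56, 50/7); label the merged cluster ACEGKRWY
final tree: ((((A:1,K:1):9/4,C:13/4):17/8,((G:3/2,W:3/2):23/8,(R:2,Y:2):19/8):1):99/56,E:50/7)
total length: 445/14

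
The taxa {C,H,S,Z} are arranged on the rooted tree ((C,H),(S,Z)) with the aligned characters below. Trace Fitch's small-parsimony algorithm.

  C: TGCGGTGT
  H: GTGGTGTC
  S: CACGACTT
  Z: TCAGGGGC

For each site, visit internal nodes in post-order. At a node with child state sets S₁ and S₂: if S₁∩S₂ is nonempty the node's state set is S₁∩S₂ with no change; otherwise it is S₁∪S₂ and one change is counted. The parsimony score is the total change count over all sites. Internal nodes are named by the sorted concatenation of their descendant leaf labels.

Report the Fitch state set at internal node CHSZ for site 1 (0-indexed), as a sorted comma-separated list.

A,C,G,T

[col 0] CH: children C:{T}, H:{G} ∪→ {G,T}; cost 1
[col 0] SZ: children S:{C}, Z:{T} ∪→ {C,T}; cost 1
[col 0] CHSZ: children CH:{G,T}, SZ:{C,T} ∩→ {T}; cost 0
[col 1] CH: children C:{G}, H:{T} ∪→ {G,T}; cost 1
[col 1] SZ: children S:{A}, Z:{C} ∪→ {A,C}; cost 1
[col 1] CHSZ: children CH:{G,T}, SZ:{A,C} ∪→ {A,C,G,T}; cost 1
[col 2] CH: children C:{C}, H:{G} ∪→ {C,G}; cost 1
[col 2] SZ: children S:{C}, Z:{A} ∪→ {A,C}; cost 1
[col 2] CHSZ: children CH:{C,G}, SZ:{A,C} ∩→ {C}; cost 0
[col 3] CH: children C:{G}, H:{G} ∩→ {G}; cost 0
[col 3] SZ: children S:{G}, Z:{G} ∩→ {G}; cost 0
[col 3] CHSZ: children CH:{G}, SZ:{G} ∩→ {G}; cost 0
[col 4] CH: children C:{G}, H:{T} ∪→ {G,T}; cost 1
[col 4] SZ: children S:{A}, Z:{G} ∪→ {A,G}; cost 1
[col 4] CHSZ: children CH:{G,T}, SZ:{A,G} ∩→ {G}; cost 0
[col 5] CH: children C:{T}, H:{G} ∪→ {G,T}; cost 1
[col 5] SZ: children S:{C}, Z:{G} ∪→ {C,G}; cost 1
[col 5] CHSZ: children CH:{G,T}, SZ:{C,G} ∩→ {G}; cost 0
[col 6] CH: children C:{G}, H:{T} ∪→ {G,T}; cost 1
[col 6] SZ: children S:{T}, Z:{G} ∪→ {G,T}; cost 1
[col 6] CHSZ: children CH:{G,T}, SZ:{G,T} ∩→ {G,T}; cost 0
[col 7] CH: children C:{T}, H:{C} ∪→ {C,T}; cost 1
[col 7] SZ: children S:{T}, Z:{C} ∪→ {C,T}; cost 1
[col 7] CHSZ: children CH:{C,T}, SZ:{C,T} ∩→ {C,T}; cost 0
per-site changes: [2, 3, 2, 0, 2, 2, 2, 2]; total = 15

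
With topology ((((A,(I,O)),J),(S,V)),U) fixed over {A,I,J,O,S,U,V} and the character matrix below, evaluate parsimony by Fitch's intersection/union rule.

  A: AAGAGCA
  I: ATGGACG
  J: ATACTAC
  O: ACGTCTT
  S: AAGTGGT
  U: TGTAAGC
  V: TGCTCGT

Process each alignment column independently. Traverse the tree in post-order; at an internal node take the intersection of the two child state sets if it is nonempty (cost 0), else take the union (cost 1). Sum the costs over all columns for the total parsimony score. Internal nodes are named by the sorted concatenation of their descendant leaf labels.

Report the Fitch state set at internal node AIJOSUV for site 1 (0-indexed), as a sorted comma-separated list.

G

site 0, node IO: I={A} ∩ O={A} → {A} (+0)
site 0, node AIO: A={A} ∩ IO={A} → {A} (+0)
site 0, node AIJO: AIO={A} ∩ J={A} → {A} (+0)
site 0, node SV: S={A} ∪ V={T} → {A,T} (+1)
site 0, node AIJOSV: AIJO={A} ∩ SV={A,T} → {A} (+0)
site 0, node AIJOSUV: AIJOSV={A} ∪ U={T} → {A,T} (+1)
site 1, node IO: I={T} ∪ O={C} → {C,T} (+1)
site 1, node AIO: A={A} ∪ IO={C,T} → {A,C,T} (+1)
site 1, node AIJO: AIO={A,C,T} ∩ J={T} → {T} (+0)
site 1, node SV: S={A} ∪ V={G} → {A,G} (+1)
site 1, node AIJOSV: AIJO={T} ∪ SV={A,G} → {A,G,T} (+1)
site 1, node AIJOSUV: AIJOSV={A,G,T} ∩ U={G} → {G} (+0)
site 2, node IO: I={G} ∩ O={G} → {G} (+0)
site 2, node AIO: A={G} ∩ IO={G} → {G} (+0)
site 2, node AIJO: AIO={G} ∪ J={A} → {A,G} (+1)
site 2, node SV: S={G} ∪ V={C} → {C,G} (+1)
site 2, node AIJOSV: AIJO={A,G} ∩ SV={C,G} → {G} (+0)
site 2, node AIJOSUV: AIJOSV={G} ∪ U={T} → {G,T} (+1)
site 3, node IO: I={G} ∪ O={T} → {G,T} (+1)
site 3, node AIO: A={A} ∪ IO={G,T} → {A,G,T} (+1)
site 3, node AIJO: AIO={A,G,T} ∪ J={C} → {A,C,G,T} (+1)
site 3, node SV: S={T} ∩ V={T} → {T} (+0)
site 3, node AIJOSV: AIJO={A,C,G,T} ∩ SV={T} → {T} (+0)
site 3, node AIJOSUV: AIJOSV={T} ∪ U={A} → {A,T} (+1)
site 4, node IO: I={A} ∪ O={C} → {A,C} (+1)
site 4, node AIO: A={G} ∪ IO={A,C} → {A,C,G} (+1)
site 4, node AIJO: AIO={A,C,G} ∪ J={T} → {A,C,G,T} (+1)
site 4, node SV: S={G} ∪ V={C} → {C,G} (+1)
site 4, node AIJOSV: AIJO={A,C,G,T} ∩ SV={C,G} → {C,G} (+0)
site 4, node AIJOSUV: AIJOSV={C,G} ∪ U={A} → {A,C,G} (+1)
site 5, node IO: I={C} ∪ O={T} → {C,T} (+1)
site 5, node AIO: A={C} ∩ IO={C,T} → {C} (+0)
site 5, node AIJO: AIO={C} ∪ J={A} → {A,C} (+1)
site 5, node SV: S={G} ∩ V={G} → {G} (+0)
site 5, node AIJOSV: AIJO={A,C} ∪ SV={G} → {A,C,G} (+1)
site 5, node AIJOSUV: AIJOSV={A,C,G} ∩ U={G} → {G} (+0)
site 6, node IO: I={G} ∪ O={T} → {G,T} (+1)
site 6, node AIO: A={A} ∪ IO={G,T} → {A,G,T} (+1)
site 6, node AIJO: AIO={A,G,T} ∪ J={C} → {A,C,G,T} (+1)
site 6, node SV: S={T} ∩ V={T} → {T} (+0)
site 6, node AIJOSV: AIJO={A,C,G,T} ∩ SV={T} → {T} (+0)
site 6, node AIJOSUV: AIJOSV={T} ∪ U={C} → {C,T} (+1)
per-site changes: [2, 4, 3, 4, 5, 3, 4]; total = 25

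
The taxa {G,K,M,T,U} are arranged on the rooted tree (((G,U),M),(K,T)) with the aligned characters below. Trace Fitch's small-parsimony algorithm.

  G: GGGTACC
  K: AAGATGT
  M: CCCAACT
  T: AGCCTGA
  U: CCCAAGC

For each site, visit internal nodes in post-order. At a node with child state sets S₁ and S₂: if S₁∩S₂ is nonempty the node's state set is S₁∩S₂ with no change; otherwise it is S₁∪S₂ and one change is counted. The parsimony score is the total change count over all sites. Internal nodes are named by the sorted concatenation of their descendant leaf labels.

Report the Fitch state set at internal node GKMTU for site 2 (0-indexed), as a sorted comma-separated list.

C

GU@0: {G} ∪ {C} = {C,G} (union, +1)
GMU@0: {C,G} ∩ {C} = {C} (intersection, +0)
KT@0: {A} ∩ {A} = {A} (intersection, +0)
GKMTU@0: {C} ∪ {A} = {A,C} (union, +1)
GU@1: {G} ∪ {C} = {C,G} (union, +1)
GMU@1: {C,G} ∩ {C} = {C} (intersection, +0)
KT@1: {A} ∪ {G} = {A,G} (union, +1)
GKMTU@1: {C} ∪ {A,G} = {A,C,G} (union, +1)
GU@2: {G} ∪ {C} = {C,G} (union, +1)
GMU@2: {C,G} ∩ {C} = {C} (intersection, +0)
KT@2: {G} ∪ {C} = {C,G} (union, +1)
GKMTU@2: {C} ∩ {C,G} = {C} (intersection, +0)
GU@3: {T} ∪ {A} = {A,T} (union, +1)
GMU@3: {A,T} ∩ {A} = {A} (intersection, +0)
KT@3: {A} ∪ {C} = {A,C} (union, +1)
GKMTU@3: {A} ∩ {A,C} = {A} (intersection, +0)
GU@4: {A} ∩ {A} = {A} (intersection, +0)
GMU@4: {A} ∩ {A} = {A} (intersection, +0)
KT@4: {T} ∩ {T} = {T} (intersection, +0)
GKMTU@4: {A} ∪ {T} = {A,T} (union, +1)
GU@5: {C} ∪ {G} = {C,G} (union, +1)
GMU@5: {C,G} ∩ {C} = {C} (intersection, +0)
KT@5: {G} ∩ {G} = {G} (intersection, +0)
GKMTU@5: {C} ∪ {G} = {C,G} (union, +1)
GU@6: {C} ∩ {C} = {C} (intersection, +0)
GMU@6: {C} ∪ {T} = {C,T} (union, +1)
KT@6: {T} ∪ {A} = {A,T} (union, +1)
GKMTU@6: {C,T} ∩ {A,T} = {T} (intersection, +0)
per-site changes: [2, 3, 2, 2, 1, 2, 2]; total = 14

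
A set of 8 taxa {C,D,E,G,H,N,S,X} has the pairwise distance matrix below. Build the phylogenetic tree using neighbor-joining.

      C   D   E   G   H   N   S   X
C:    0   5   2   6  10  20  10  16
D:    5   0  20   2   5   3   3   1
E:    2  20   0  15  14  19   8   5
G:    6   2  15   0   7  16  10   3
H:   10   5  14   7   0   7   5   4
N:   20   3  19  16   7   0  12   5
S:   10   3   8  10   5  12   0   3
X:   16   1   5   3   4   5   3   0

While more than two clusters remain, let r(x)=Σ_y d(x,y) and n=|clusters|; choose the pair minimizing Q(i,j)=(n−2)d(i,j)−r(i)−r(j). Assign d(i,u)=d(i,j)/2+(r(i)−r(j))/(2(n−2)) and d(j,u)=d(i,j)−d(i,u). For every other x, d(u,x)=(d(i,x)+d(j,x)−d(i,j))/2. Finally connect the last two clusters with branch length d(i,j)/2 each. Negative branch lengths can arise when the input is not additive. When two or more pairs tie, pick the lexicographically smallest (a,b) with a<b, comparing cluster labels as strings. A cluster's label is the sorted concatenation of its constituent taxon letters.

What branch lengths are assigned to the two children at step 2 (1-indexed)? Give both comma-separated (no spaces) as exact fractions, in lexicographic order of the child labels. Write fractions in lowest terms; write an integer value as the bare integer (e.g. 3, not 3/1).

-21/10,51/10

iteration 1: select C,E (d=2, Q=-140); attach at lengths (-1/6, 13/6); label the merged cluster CE
  updated: d(CE,D)=23/2, d(CE,G)=19/2, d(CE,H)=11, d(CE,N)=37/2, d(CE,S)=8, d(CE,X)=19/2
iteration 2: select D,N (d=3, Q=-72); attach at lengths (-21/10, 51/10); label the merged cluster DN
  updated: d(CE,DN)=27/2, d(DN,G)=15/2, d(DN,H)=9/2, d(DN,S)=6, d(DN,X)=3/2
iteration 3: select CE,S (d=8, Q=-103/2); attach at lengths (103/16, 25/16); label the merged cluster CES
  updated: d(CES,DN)=23/4, d(CES,G)=23/4, d(CES,H)=4, d(CES,X)=9/4
iteration 4: select DN,X (d=3/2, Q=-51/2); attach at lengths (13/6, -2/3); label the merged cluster DNX
  updated: d(CES,DNX)=13/4, d(DNX,G)=9/2, d(DNX,H)=7/2
iteration 5: select CES,H (d=4, Q=-39/2); attach at lengths (13/8, 19/8); label the merged cluster CEHS
  updated: d(CEHS,DNX)=11/8, d(CEHS,G)=35/8
iteration 6: select CEHS,DNX (d=11/8, Q=-41/4); attach at lengths (5/8, 3/4); label the merged cluster CDEHNSX
  updated: d(CDEHNSX,G)=15/4
iteration 7: select CDEHNSX,G (d=15/4); attach at lengths (15/8, 15/8); label the merged cluster CDEGHNSX
final tree: (((((C:-1/6,E:13/6):103/16,S:25/16):13/8,H:19/8):5/8,((D:-21/10,N:51/10):13/6,X:-2/3):3/4):15/8,G:15/8)
total length: 189/8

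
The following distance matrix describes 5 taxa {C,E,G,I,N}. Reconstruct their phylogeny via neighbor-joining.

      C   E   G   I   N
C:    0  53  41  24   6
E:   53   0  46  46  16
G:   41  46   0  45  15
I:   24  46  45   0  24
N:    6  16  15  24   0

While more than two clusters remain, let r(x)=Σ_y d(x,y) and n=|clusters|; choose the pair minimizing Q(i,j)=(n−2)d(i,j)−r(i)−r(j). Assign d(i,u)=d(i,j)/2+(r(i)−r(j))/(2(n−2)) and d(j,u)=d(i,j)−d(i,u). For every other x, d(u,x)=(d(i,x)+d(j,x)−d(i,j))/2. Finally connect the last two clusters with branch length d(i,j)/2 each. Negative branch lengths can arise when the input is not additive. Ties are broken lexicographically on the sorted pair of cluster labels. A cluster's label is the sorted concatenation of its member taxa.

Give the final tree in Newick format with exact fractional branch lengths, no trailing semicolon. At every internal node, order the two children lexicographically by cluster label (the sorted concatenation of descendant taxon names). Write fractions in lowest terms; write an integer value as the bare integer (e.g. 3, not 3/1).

step 1: merge (C,I) at d=24, Q=-191; branch lengths C→19/2, I→29/2; new cluster CI
  updated: d(CI,E)=75/2, d(CI,G)=31, d(CI,N)=3
step 2: merge (CI,G) at d=31, Q=-203/2; branch lengths CI→83/8, G→165/8; new cluster CGI
  updated: d(CGI,E)=105/4, d(CGI,N)=-13/2
step 3: merge (CGI,E) at d=105/4, Q=-143/4; branch lengths CGI→15/8, E→195/8; new cluster CEGI
  updated: d(CEGI,N)=-67/8
step 4: merge (CEGI,N) at d=-67/8; branch lengths CEGI→-67/16, N→-67/16; new cluster CEGIN
final tree: ((((C:19/2,I:29/2):83/8,G:165/8):15/8,E:195/8):-67/16,N:-67/16)
total length: 583/8

((((C:19/2,I:29/2):83/8,G:165/8):15/8,E:195/8):-67/16,N:-67/16)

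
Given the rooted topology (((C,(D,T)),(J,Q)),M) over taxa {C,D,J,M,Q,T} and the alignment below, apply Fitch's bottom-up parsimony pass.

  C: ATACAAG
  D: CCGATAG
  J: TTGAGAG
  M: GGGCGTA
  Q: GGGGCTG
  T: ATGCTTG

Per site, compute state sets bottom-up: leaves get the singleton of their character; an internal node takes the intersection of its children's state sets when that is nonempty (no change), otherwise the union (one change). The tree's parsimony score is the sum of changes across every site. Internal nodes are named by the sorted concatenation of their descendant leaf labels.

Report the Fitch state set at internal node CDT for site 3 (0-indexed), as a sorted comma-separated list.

site 0, node DT: D={C} ∪ T={A} → {A,C} (+1)
site 0, node CDT: C={A} ∩ DT={A,C} → {A} (+0)
site 0, node JQ: J={T} ∪ Q={G} → {G,T} (+1)
site 0, node CDJQT: CDT={A} ∪ JQ={G,T} → {A,G,T} (+1)
site 0, node CDJMQT: CDJQT={A,G,T} ∩ M={G} → {G} (+0)
site 1, node DT: D={C} ∪ T={T} → {C,T} (+1)
site 1, node CDT: C={T} ∩ DT={C,T} → {T} (+0)
site 1, node JQ: J={T} ∪ Q={G} → {G,T} (+1)
site 1, node CDJQT: CDT={T} ∩ JQ={G,T} → {T} (+0)
site 1, node CDJMQT: CDJQT={T} ∪ M={G} → {G,T} (+1)
site 2, node DT: D={G} ∩ T={G} → {G} (+0)
site 2, node CDT: C={A} ∪ DT={G} → {A,G} (+1)
site 2, node JQ: J={G} ∩ Q={G} → {G} (+0)
site 2, node CDJQT: CDT={A,G} ∩ JQ={G} → {G} (+0)
site 2, node CDJMQT: CDJQT={G} ∩ M={G} → {G} (+0)
site 3, node DT: D={A} ∪ T={C} → {A,C} (+1)
site 3, node CDT: C={C} ∩ DT={A,C} → {C} (+0)
site 3, node JQ: J={A} ∪ Q={G} → {A,G} (+1)
site 3, node CDJQT: CDT={C} ∪ JQ={A,G} → {A,C,G} (+1)
site 3, node CDJMQT: CDJQT={A,C,G} ∩ M={C} → {C} (+0)
site 4, node DT: D={T} ∩ T={T} → {T} (+0)
site 4, node CDT: C={A} ∪ DT={T} → {A,T} (+1)
site 4, node JQ: J={G} ∪ Q={C} → {C,G} (+1)
site 4, node CDJQT: CDT={A,T} ∪ JQ={C,G} → {A,C,G,T} (+1)
site 4, node CDJMQT: CDJQT={A,C,G,T} ∩ M={G} → {G} (+0)
site 5, node DT: D={A} ∪ T={T} → {A,T} (+1)
site 5, node CDT: C={A} ∩ DT={A,T} → {A} (+0)
site 5, node JQ: J={A} ∪ Q={T} → {A,T} (+1)
site 5, node CDJQT: CDT={A} ∩ JQ={A,T} → {A} (+0)
site 5, node CDJMQT: CDJQT={A} ∪ M={T} → {A,T} (+1)
site 6, node DT: D={G} ∩ T={G} → {G} (+0)
site 6, node CDT: C={G} ∩ DT={G} → {G} (+0)
site 6, node JQ: J={G} ∩ Q={G} → {G} (+0)
site 6, node CDJQT: CDT={G} ∩ JQ={G} → {G} (+0)
site 6, node CDJMQT: CDJQT={G} ∪ M={A} → {A,G} (+1)
per-site changes: [3, 3, 1, 3, 3, 3, 1]; total = 17

C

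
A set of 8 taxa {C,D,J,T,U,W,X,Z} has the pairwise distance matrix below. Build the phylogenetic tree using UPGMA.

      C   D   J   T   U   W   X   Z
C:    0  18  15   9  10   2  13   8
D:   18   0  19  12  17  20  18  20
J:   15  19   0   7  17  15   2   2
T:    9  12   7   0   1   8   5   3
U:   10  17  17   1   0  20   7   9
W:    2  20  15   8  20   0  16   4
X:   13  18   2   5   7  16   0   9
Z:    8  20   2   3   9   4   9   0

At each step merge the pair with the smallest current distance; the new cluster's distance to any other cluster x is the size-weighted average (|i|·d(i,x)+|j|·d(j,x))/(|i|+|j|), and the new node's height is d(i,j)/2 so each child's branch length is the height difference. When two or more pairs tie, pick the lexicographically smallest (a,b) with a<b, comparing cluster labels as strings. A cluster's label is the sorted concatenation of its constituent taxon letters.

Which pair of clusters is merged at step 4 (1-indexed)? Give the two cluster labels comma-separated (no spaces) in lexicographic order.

1. join T+U (d=1) ⇒ TU; edges |T|=1/2, |U|=1/2
  updated: d(C,TU)=19/2, d(D,TU)=29/2, d(J,TU)=12, d(TU,W)=14, d(TU,X)=6, d(TU,Z)=6
2. join C+W (d=2) ⇒ CW; edges |C|=1, |W|=1
  updated: d(CW,D)=19, d(CW,J)=15, d(CW,TU)=47/4, d(CW,X)=29/2, d(CW,Z)=6
3. join J+X (d=2) ⇒ JX; edges |J|=1, |X|=1
  updated: d(CW,JX)=59/4, d(D,JX)=37/2, d(JX,TU)=9, d(JX,Z)=11/2
4. join JX+Z (d=11/2) ⇒ JXZ; edges |JX|=7/4, |Z|=11/4
  updated: d(CW,JXZ)=71/6, d(D,JXZ)=19, d(JXZ,TU)=8
5. join JXZ+TU (d=8) ⇒ JTUXZ; edges |JXZ|=5/4, |TU|=7/2
  updated: d(CW,JTUXZ)=59/5, d(D,JTUXZ)=86/5
6. join CW+JTUXZ (d=59/5) ⇒ CJTUWXZ; edges |CW|=49/10, |JTUXZ|=19/10
  updated: d(CJTUWXZ,D)=124/7
7. join CJTUWXZ+D (d=124/7) ⇒ CDJTUWXZ; edges |CJTUWXZ|=207/70, |D|=62/7
final tree: (((C:1,W:1):49/10,(((J:1,X:1):7/4,Z:11/4):5/4,(T:1/2,U:1/2):7/2):19/10):207/70,D:62/7)
total length: 4601/140

JX,Z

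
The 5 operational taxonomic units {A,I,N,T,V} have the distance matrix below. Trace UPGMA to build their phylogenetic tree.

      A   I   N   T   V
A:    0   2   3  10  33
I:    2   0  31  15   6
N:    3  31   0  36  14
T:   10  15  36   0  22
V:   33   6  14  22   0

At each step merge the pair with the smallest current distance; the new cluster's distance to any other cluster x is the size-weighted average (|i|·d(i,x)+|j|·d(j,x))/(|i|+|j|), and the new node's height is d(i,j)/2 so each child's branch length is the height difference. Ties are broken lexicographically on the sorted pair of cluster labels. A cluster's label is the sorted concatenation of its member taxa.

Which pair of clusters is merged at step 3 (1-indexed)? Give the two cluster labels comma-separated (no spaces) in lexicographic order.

1. join A+I (d=2) ⇒ AI; edges |A|=1, |I|=1
  updated: d(AI,N)=17, d(AI,T)=25/2, d(AI,V)=39/2
2. join AI+T (d=25/2) ⇒ AIT; edges |AI|=21/4, |T|=25/4
  updated: d(AIT,N)=70/3, d(AIT,V)=61/3
3. join N+V (d=14) ⇒ NV; edges |N|=7, |V|=7
  updated: d(AIT,NV)=131/6
4. join AIT+NV (d=131/6) ⇒ AINTV; edges |AIT|=14/3, |NV|=47/12
final tree: (((A:1,I:1):21/4,T:25/4):14/3,(N:7,V:7):47/12)
total length: 433/12

N,V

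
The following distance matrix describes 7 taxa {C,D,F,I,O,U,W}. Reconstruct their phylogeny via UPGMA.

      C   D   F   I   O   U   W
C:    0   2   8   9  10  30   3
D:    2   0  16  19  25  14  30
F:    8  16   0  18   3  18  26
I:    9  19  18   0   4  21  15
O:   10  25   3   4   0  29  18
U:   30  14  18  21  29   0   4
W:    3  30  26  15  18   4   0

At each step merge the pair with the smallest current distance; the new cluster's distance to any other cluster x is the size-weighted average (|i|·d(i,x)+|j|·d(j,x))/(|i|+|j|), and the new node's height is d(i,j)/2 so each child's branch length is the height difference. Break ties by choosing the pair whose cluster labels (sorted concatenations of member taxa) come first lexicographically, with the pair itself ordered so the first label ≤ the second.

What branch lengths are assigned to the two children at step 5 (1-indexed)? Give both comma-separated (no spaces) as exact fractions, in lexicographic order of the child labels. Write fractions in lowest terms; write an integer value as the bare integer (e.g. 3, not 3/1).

25/4,7/4

1. join C+D (d=2) ⇒ CD; edges |C|=1, |D|=1
  updated: d(CD,F)=12, d(CD,I)=14, d(CD,O)=35/2, d(CD,U)=22, d(CD,W)=33/2
2. join F+O (d=3) ⇒ FO; edges |F|=3/2, |O|=3/2
  updated: d(CD,FO)=59/4, d(FO,I)=11, d(FO,U)=47/2, d(FO,W)=22
3. join U+W (d=4) ⇒ UW; edges |U|=2, |W|=2
  updated: d(CD,UW)=77/4, d(FO,UW)=91/4, d(I,UW)=18
4. join FO+I (d=11) ⇒ FIO; edges |FO|=4, |I|=11/2
  updated: d(CD,FIO)=29/2, d(FIO,UW)=127/6
5. join CD+FIO (d=29/2) ⇒ CDFIO; edges |CD|=25/4, |FIO|=7/4
  updated: d(CDFIO,UW)=102/5
6. join CDFIO+UW (d=102/5) ⇒ CDFIOUW; edges |CDFIO|=59/20, |UW|=41/5
final tree: (((C:1,D:1):25/4,((F:3/2,O:3/2):4,I:11/2):7/4):59/20,(U:2,W:2):41/5)
total length: 753/20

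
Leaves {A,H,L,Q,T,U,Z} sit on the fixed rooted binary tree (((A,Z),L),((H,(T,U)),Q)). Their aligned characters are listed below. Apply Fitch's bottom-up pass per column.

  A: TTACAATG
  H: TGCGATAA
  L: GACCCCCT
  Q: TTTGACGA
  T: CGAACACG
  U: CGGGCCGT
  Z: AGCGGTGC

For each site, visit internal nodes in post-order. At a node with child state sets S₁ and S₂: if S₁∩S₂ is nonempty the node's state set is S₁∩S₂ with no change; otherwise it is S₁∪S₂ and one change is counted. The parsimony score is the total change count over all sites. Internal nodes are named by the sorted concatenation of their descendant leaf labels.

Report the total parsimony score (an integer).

29

AZ@0: {T} ∪ {A} = {A,T} (union, +1)
ALZ@0: {A,T} ∪ {G} = {A,G,T} (union, +1)
TU@0: {C} ∩ {C} = {C} (intersection, +0)
HTU@0: {T} ∪ {C} = {C,T} (union, +1)
HQTU@0: {C,T} ∩ {T} = {T} (intersection, +0)
AHLQTUZ@0: {A,G,T} ∩ {T} = {T} (intersection, +0)
AZ@1: {T} ∪ {G} = {G,T} (union, +1)
ALZ@1: {G,T} ∪ {A} = {A,G,T} (union, +1)
TU@1: {G} ∩ {G} = {G} (intersection, +0)
HTU@1: {G} ∩ {G} = {G} (intersection, +0)
HQTU@1: {G} ∪ {T} = {G,T} (union, +1)
AHLQTUZ@1: {A,G,T} ∩ {G,T} = {G,T} (intersection, +0)
AZ@2: {A} ∪ {C} = {A,C} (union, +1)
ALZ@2: {A,C} ∩ {C} = {C} (intersection, +0)
TU@2: {A} ∪ {G} = {A,G} (union, +1)
HTU@2: {C} ∪ {A,G} = {A,C,G} (union, +1)
HQTU@2: {A,C,G} ∪ {T} = {A,C,G,T} (union, +1)
AHLQTUZ@2: {C} ∩ {A,C,G,T} = {C} (intersection, +0)
AZ@3: {C} ∪ {G} = {C,G} (union, +1)
ALZ@3: {C,G} ∩ {C} = {C} (intersection, +0)
TU@3: {A} ∪ {G} = {A,G} (union, +1)
HTU@3: {G} ∩ {A,G} = {G} (intersection, +0)
HQTU@3: {G} ∩ {G} = {G} (intersection, +0)
AHLQTUZ@3: {C} ∪ {G} = {C,G} (union, +1)
AZ@4: {A} ∪ {G} = {A,G} (union, +1)
ALZ@4: {A,G} ∪ {C} = {A,C,G} (union, +1)
TU@4: {C} ∩ {C} = {C} (intersection, +0)
HTU@4: {A} ∪ {C} = {A,C} (union, +1)
HQTU@4: {A,C} ∩ {A} = {A} (intersection, +0)
AHLQTUZ@4: {A,C,G} ∩ {A} = {A} (intersection, +0)
AZ@5: {A} ∪ {T} = {A,T} (union, +1)
ALZ@5: {A,T} ∪ {C} = {A,C,T} (union, +1)
TU@5: {A} ∪ {C} = {A,C} (union, +1)
HTU@5: {T} ∪ {A,C} = {A,C,T} (union, +1)
HQTU@5: {A,C,T} ∩ {C} = {C} (intersection, +0)
AHLQTUZ@5: {A,C,T} ∩ {C} = {C} (intersection, +0)
AZ@6: {T} ∪ {G} = {G,T} (union, +1)
ALZ@6: {G,T} ∪ {C} = {C,G,T} (union, +1)
TU@6: {C} ∪ {G} = {C,G} (union, +1)
HTU@6: {A} ∪ {C,G} = {A,C,G} (union, +1)
HQTU@6: {A,C,G} ∩ {G} = {G} (intersection, +0)
AHLQTUZ@6: {C,G,T} ∩ {G} = {G} (intersection, +0)
AZ@7: {G} ∪ {C} = {C,G} (union, +1)
ALZ@7: {C,G} ∪ {T} = {C,G,T} (union, +1)
TU@7: {G} ∪ {T} = {G,T} (union, +1)
HTU@7: {A} ∪ {G,T} = {A,G,T} (union, +1)
HQTU@7: {A,G,T} ∩ {A} = {A} (intersection, +0)
AHLQTUZ@7: {C,G,T} ∪ {A} = {A,C,G,T} (union, +1)
per-site changes: [3, 3, 4, 3, 3, 4, 4, 5]; total = 29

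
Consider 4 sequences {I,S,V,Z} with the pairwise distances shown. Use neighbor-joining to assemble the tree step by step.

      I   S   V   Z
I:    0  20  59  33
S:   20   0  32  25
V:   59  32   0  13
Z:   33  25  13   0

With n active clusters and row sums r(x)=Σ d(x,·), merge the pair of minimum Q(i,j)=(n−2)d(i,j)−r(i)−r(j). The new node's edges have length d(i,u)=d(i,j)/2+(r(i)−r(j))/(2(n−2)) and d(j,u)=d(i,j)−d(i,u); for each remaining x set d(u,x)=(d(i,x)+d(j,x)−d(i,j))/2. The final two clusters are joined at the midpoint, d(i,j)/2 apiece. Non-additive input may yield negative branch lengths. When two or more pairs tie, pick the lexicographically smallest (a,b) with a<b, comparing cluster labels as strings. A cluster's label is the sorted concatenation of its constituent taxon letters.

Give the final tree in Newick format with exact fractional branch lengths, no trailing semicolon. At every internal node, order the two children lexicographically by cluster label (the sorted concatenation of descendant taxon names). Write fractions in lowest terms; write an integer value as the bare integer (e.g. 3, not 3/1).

1. join I+S (d=20, Q=-149) ⇒ IS; edges |I|=75/4, |S|=5/4
  updated: d(IS,V)=71/2, d(IS,Z)=19
2. join IS+V (d=71/2, Q=-135/2) ⇒ ISV; edges |IS|=83/4, |V|=59/4
  updated: d(ISV,Z)=-7/4
3. join ISV+Z (d=-7/4) ⇒ ISVZ; edges |ISV|=-7/8, |Z|=-7/8
final tree: (((I:75/4,S:5/4):83/4,V:59/4):-7/8,Z:-7/8)
total length: 215/4

(((I:75/4,S:5/4):83/4,V:59/4):-7/8,Z:-7/8)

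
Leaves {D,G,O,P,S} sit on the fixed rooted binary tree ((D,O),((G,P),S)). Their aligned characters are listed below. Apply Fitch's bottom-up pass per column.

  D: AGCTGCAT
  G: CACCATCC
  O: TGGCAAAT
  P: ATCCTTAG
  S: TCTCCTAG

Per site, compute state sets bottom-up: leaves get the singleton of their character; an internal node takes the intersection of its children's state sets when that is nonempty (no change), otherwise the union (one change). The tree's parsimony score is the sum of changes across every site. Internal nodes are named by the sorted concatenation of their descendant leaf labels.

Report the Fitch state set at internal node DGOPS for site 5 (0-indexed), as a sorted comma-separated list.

DO@0: {A} ∪ {T} = {A,T} (union, +1)
GP@0: {C} ∪ {A} = {A,C} (union, +1)
GPS@0: {A,C} ∪ {T} = {A,C,T} (union, +1)
DGOPS@0: {A,T} ∩ {A,C,T} = {A,T} (intersection, +0)
DO@1: {G} ∩ {G} = {G} (intersection, +0)
GP@1: {A} ∪ {T} = {A,T} (union, +1)
GPS@1: {A,T} ∪ {C} = {A,C,T} (union, +1)
DGOPS@1: {G} ∪ {A,C,T} = {A,C,G,T} (union, +1)
DO@2: {C} ∪ {G} = {C,G} (union, +1)
GP@2: {C} ∩ {C} = {C} (intersection, +0)
GPS@2: {C} ∪ {T} = {C,T} (union, +1)
DGOPS@2: {C,G} ∩ {C,T} = {C} (intersection, +0)
DO@3: {T} ∪ {C} = {C,T} (union, +1)
GP@3: {C} ∩ {C} = {C} (intersection, +0)
GPS@3: {C} ∩ {C} = {C} (intersection, +0)
DGOPS@3: {C,T} ∩ {C} = {C} (intersection, +0)
DO@4: {G} ∪ {A} = {A,G} (union, +1)
GP@4: {A} ∪ {T} = {A,T} (union, +1)
GPS@4: {A,T} ∪ {C} = {A,C,T} (union, +1)
DGOPS@4: {A,G} ∩ {A,C,T} = {A} (intersection, +0)
DO@5: {C} ∪ {A} = {A,C} (union, +1)
GP@5: {T} ∩ {T} = {T} (intersection, +0)
GPS@5: {T} ∩ {T} = {T} (intersection, +0)
DGOPS@5: {A,C} ∪ {T} = {A,C,T} (union, +1)
DO@6: {A} ∩ {A} = {A} (intersection, +0)
GP@6: {C} ∪ {A} = {A,C} (union, +1)
GPS@6: {A,C} ∩ {A} = {A} (intersection, +0)
DGOPS@6: {A} ∩ {A} = {A} (intersection, +0)
DO@7: {T} ∩ {T} = {T} (intersection, +0)
GP@7: {C} ∪ {G} = {C,G} (union, +1)
GPS@7: {C,G} ∩ {G} = {G} (intersection, +0)
DGOPS@7: {T} ∪ {G} = {G,T} (union, +1)
per-site changes: [3, 3, 2, 1, 3, 2, 1, 2]; total = 17

A,C,T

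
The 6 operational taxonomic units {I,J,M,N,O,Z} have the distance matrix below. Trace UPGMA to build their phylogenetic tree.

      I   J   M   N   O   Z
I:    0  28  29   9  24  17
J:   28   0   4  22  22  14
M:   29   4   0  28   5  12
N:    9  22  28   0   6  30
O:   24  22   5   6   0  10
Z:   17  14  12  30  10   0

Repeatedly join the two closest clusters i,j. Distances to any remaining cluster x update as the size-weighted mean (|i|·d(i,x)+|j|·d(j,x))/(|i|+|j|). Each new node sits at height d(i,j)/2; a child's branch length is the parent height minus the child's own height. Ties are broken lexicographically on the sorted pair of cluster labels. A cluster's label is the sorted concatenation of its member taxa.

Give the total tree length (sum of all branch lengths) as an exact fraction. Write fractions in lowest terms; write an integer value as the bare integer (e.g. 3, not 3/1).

1. join J+M (d=4) ⇒ JM; edges |J|=2, |M|=2
  updated: d(I,JM)=57/2, d(JM,N)=25, d(JM,O)=27/2, d(JM,Z)=13
2. join N+O (d=6) ⇒ NO; edges |N|=3, |O|=3
  updated: d(I,NO)=33/2, d(JM,NO)=77/4, d(NO,Z)=20
3. join JM+Z (d=13) ⇒ JMZ; edges |JM|=9/2, |Z|=13/2
  updated: d(I,JMZ)=74/3, d(JMZ,NO)=39/2
4. join I+NO (d=33/2) ⇒ INO; edges |I|=33/4, |NO|=21/4
  updated: d(INO,JMZ)=191/9
5. join INO+JMZ (d=191/9) ⇒ IJMNOZ; edges |INO|=85/36, |JMZ|=37/9
final tree: ((I:33/4,(N:3,O:3):21/4):85/36,((J:2,M:2):9/2,Z:13/2):37/9)
total length: 1475/36

1475/36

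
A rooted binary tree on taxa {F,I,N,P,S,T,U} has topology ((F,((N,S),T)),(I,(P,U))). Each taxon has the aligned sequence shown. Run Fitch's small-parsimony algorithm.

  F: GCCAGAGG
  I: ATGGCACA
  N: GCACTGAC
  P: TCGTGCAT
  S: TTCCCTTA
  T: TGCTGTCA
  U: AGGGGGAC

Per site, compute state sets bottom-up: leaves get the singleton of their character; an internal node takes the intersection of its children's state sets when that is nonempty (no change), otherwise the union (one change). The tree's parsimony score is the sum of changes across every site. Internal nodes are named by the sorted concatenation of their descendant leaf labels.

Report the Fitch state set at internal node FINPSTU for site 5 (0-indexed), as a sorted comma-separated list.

A

site 0, node NS: N={G} ∪ S={T} → {G,T} (+1)
site 0, node NST: NS={G,T} ∩ T={T} → {T} (+0)
site 0, node FNST: F={G} ∪ NST={T} → {G,T} (+1)
site 0, node PU: P={T} ∪ U={A} → {A,T} (+1)
site 0, node IPU: I={A} ∩ PU={A,T} → {A} (+0)
site 0, node FINPSTU: FNST={G,T} ∪ IPU={A} → {A,G,T} (+1)
site 1, node NS: N={C} ∪ S={T} → {C,T} (+1)
site 1, node NST: NS={C,T} ∪ T={G} → {C,G,T} (+1)
site 1, node FNST: F={C} ∩ NST={C,G,T} → {C} (+0)
site 1, node PU: P={C} ∪ U={G} → {C,G} (+1)
site 1, node IPU: I={T} ∪ PU={C,G} → {C,G,T} (+1)
site 1, node FINPSTU: FNST={C} ∩ IPU={C,G,T} → {C} (+0)
site 2, node NS: N={A} ∪ S={C} → {A,C} (+1)
site 2, node NST: NS={A,C} ∩ T={C} → {C} (+0)
site 2, node FNST: F={C} ∩ NST={C} → {C} (+0)
site 2, node PU: P={G} ∩ U={G} → {G} (+0)
site 2, node IPU: I={G} ∩ PU={G} → {G} (+0)
site 2, node FINPSTU: FNST={C} ∪ IPU={G} → {C,G} (+1)
site 3, node NS: N={C} ∩ S={C} → {C} (+0)
site 3, node NST: NS={C} ∪ T={T} → {C,T} (+1)
site 3, node FNST: F={A} ∪ NST={C,T} → {A,C,T} (+1)
site 3, node PU: P={T} ∪ U={G} → {G,T} (+1)
site 3, node IPU: I={G} ∩ PU={G,T} → {G} (+0)
site 3, node FINPSTU: FNST={A,C,T} ∪ IPU={G} → {A,C,G,T} (+1)
site 4, node NS: N={T} ∪ S={C} → {C,T} (+1)
site 4, node NST: NS={C,T} ∪ T={G} → {C,G,T} (+1)
site 4, node FNST: F={G} ∩ NST={C,G,T} → {G} (+0)
site 4, node PU: P={G} ∩ U={G} → {G} (+0)
site 4, node IPU: I={C} ∪ PU={G} → {C,G} (+1)
site 4, node FINPSTU: FNST={G} ∩ IPU={C,G} → {G} (+0)
site 5, node NS: N={G} ∪ S={T} → {G,T} (+1)
site 5, node NST: NS={G,T} ∩ T={T} → {T} (+0)
site 5, node FNST: F={A} ∪ NST={T} → {A,T} (+1)
site 5, node PU: P={C} ∪ U={G} → {C,G} (+1)
site 5, node IPU: I={A} ∪ PU={C,G} → {A,C,G} (+1)
site 5, node FINPSTU: FNST={A,T} ∩ IPU={A,C,G} → {A} (+0)
site 6, node NS: N={A} ∪ S={T} → {A,T} (+1)
site 6, node NST: NS={A,T} ∪ T={C} → {A,C,T} (+1)
site 6, node FNST: F={G} ∪ NST={A,C,T} → {A,C,G,T} (+1)
site 6, node PU: P={A} ∩ U={A} → {A} (+0)
site 6, node IPU: I={C} ∪ PU={A} → {A,C} (+1)
site 6, node FINPSTU: FNST={A,C,G,T} ∩ IPU={A,C} → {A,C} (+0)
site 7, node NS: N={C} ∪ S={A} → {A,C} (+1)
site 7, node NST: NS={A,C} ∩ T={A} → {A} (+0)
site 7, node FNST: F={G} ∪ NST={A} → {A,G} (+1)
site 7, node PU: P={T} ∪ U={C} → {C,T} (+1)
site 7, node IPU: I={A} ∪ PU={C,T} → {A,C,T} (+1)
site 7, node FINPSTU: FNST={A,G} ∩ IPU={A,C,T} → {A} (+0)
per-site changes: [4, 4, 2, 4, 3, 4, 4, 4]; total = 29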